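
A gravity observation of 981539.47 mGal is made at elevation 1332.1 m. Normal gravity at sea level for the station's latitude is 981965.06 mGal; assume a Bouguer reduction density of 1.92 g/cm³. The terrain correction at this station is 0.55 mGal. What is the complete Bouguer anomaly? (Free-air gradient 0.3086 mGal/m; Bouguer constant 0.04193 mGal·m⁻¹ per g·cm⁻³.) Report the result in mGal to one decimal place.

-121.2

Free-air correction = 0.3086 × 1332.1 = 411.09 mGal
Free-air anomaly = 981539.47 − 981965.06 + (411.09) = -14.50 mGal
Bouguer slab correction = 0.04193 × 1.92 × 1332.1 = 107.24 mGal
Simple Bouguer anomaly = -14.50 − (107.24) = -121.74 mGal
Complete Bouguer anomaly = -121.74 + 0.55 = -121.19 mGal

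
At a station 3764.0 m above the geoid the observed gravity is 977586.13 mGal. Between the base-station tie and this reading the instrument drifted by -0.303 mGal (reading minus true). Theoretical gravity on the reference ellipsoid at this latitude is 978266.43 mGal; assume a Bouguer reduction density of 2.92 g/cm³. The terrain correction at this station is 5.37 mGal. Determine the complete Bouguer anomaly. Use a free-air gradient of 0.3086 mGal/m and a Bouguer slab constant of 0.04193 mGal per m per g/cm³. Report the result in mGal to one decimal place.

26.1

Drift-corrected reading = 977586.13 − (-0.303) = 977586.433 mGal
Free-air correction = 0.3086 × 3764.0 = 1161.57 mGal
Free-air anomaly = 977586.433 − 978266.43 + (1161.57) = 481.573 mGal
Bouguer slab correction = 0.04193 × 2.92 × 3764.0 = 460.85 mGal
Simple Bouguer anomaly = 481.573 − (460.85) = 20.723 mGal
Complete Bouguer anomaly = 20.723 + 5.37 = 26.093 mGal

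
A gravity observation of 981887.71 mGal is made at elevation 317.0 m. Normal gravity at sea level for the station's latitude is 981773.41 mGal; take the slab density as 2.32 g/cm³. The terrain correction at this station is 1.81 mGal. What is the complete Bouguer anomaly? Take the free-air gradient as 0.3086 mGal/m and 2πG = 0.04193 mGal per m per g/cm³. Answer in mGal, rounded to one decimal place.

183.1

Free-air correction = 0.3086 × 317.0 = 97.83 mGal
Free-air anomaly = 981887.71 − 981773.41 + (97.83) = 212.13 mGal
Bouguer slab correction = 0.04193 × 2.32 × 317.0 = 30.84 mGal
Simple Bouguer anomaly = 212.13 − (30.84) = 181.29 mGal
Complete Bouguer anomaly = 181.29 + 1.81 = 183.10 mGal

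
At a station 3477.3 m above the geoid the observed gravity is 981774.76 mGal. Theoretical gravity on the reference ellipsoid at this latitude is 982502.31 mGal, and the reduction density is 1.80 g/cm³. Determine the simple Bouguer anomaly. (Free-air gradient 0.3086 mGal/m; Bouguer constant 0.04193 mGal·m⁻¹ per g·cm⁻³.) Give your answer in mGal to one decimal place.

Free-air correction = 0.3086 × 3477.3 = 1073.09 mGal
Free-air anomaly = 981774.76 − 982502.31 + (1073.09) = 345.54 mGal
Bouguer slab correction = 0.04193 × 1.80 × 3477.3 = 262.45 mGal
Simple Bouguer anomaly = 345.54 − (262.45) = 83.09 mGal

83.1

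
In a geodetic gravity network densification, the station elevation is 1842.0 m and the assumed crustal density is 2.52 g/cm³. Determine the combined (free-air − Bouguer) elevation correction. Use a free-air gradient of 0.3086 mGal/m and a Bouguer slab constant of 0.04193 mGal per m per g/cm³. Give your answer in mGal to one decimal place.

373.8

Combined gradient = 0.3086 − 0.04193 × 2.52 = 0.2029364 mGal/m
Combined elevation correction = 0.2029364 × 1842.0 = 373.8 mGal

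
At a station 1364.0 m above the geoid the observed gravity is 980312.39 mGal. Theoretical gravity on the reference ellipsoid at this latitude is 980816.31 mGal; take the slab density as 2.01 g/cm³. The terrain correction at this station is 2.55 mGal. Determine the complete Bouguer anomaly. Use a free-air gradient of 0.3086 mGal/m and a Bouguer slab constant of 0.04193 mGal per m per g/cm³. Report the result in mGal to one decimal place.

Free-air correction = 0.3086 × 1364.0 = 420.93 mGal
Free-air anomaly = 980312.39 − 980816.31 + (420.93) = -82.99 mGal
Bouguer slab correction = 0.04193 × 2.01 × 1364.0 = 114.96 mGal
Simple Bouguer anomaly = -82.99 − (114.96) = -197.95 mGal
Complete Bouguer anomaly = -197.95 + 2.55 = -195.40 mGal

-195.4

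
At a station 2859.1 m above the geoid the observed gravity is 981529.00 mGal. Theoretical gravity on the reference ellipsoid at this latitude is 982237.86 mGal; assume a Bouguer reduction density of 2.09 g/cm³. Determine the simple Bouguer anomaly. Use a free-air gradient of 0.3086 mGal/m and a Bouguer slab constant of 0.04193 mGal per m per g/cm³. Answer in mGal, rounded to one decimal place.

-77.1

Free-air correction = 0.3086 × 2859.1 = 882.32 mGal
Free-air anomaly = 981529.00 − 982237.86 + (882.32) = 173.46 mGal
Bouguer slab correction = 0.04193 × 2.09 × 2859.1 = 250.55 mGal
Simple Bouguer anomaly = 173.46 − (250.55) = -77.09 mGal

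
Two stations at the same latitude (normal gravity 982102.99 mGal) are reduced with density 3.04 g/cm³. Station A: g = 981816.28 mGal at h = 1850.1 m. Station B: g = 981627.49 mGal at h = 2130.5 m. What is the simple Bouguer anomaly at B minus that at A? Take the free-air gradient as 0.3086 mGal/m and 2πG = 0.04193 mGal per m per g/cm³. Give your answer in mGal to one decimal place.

Δg_SB(A) = 981816.28 − 982102.99 + 0.3086×1850.1 − 0.04193×3.04×1850.1 = 48.40 mGal
Δg_SB(B) = 981627.49 − 982102.99 + 0.3086×2130.5 − 0.04193×3.04×2130.5 = -89.60 mGal
Difference = -89.60 − (48.40) = -138.00 mGal

-138.0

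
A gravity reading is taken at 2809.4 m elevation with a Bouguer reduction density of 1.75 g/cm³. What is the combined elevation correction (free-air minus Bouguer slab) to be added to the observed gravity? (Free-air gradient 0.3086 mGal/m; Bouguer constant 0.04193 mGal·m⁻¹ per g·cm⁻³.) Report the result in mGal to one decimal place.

660.8

Combined gradient = 0.3086 − 0.04193 × 1.75 = 0.2352225 mGal/m
Combined elevation correction = 0.2352225 × 2809.4 = 660.8 mGal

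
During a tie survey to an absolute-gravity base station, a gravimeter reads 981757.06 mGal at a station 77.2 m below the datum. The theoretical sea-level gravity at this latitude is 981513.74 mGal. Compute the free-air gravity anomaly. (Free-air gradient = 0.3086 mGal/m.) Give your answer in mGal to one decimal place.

Free-air correction = 0.3086 × -77.2 = -23.82 mGal
Free-air anomaly = 981757.06 − 981513.74 + (-23.82) = 219.50 mGal

219.5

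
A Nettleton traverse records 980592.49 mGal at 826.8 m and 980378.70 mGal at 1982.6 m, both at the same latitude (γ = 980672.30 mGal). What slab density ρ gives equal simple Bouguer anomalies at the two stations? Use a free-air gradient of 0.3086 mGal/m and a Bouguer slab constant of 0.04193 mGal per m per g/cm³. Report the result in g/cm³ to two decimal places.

2.95

Δg_obs = 980378.70 − 980592.49 = -213.79 mGal over Δh = 1982.6 − 826.8 = 1155.8 m
Equal Bouguer anomalies ⇒ Δg_obs + (0.3086 − 0.04193ρ)·Δh = 0
0.3086 − 0.04193ρ = −Δg_obs/Δh = 0.18497
ρ = (0.3086 − 0.18497) / 0.04193 = 2.95 g/cm³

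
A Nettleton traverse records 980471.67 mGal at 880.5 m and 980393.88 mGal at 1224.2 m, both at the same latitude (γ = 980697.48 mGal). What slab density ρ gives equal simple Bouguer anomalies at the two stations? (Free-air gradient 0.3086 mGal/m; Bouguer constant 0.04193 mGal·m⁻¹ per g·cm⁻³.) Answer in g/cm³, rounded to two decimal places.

1.96

Δg_obs = 980393.88 − 980471.67 = -77.79 mGal over Δh = 1224.2 − 880.5 = 343.7 m
Equal Bouguer anomalies ⇒ Δg_obs + (0.3086 − 0.04193ρ)·Δh = 0
0.3086 − 0.04193ρ = −Δg_obs/Δh = 0.22633
ρ = (0.3086 − 0.22633) / 0.04193 = 1.96 g/cm³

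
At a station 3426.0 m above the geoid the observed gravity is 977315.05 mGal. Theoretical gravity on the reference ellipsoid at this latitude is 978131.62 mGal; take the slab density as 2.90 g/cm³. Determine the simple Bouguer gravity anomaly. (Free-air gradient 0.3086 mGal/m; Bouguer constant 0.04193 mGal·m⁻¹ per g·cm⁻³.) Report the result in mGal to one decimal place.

-175.9

Free-air correction = 0.3086 × 3426.0 = 1057.26 mGal
Free-air anomaly = 977315.05 − 978131.62 + (1057.26) = 240.69 mGal
Bouguer slab correction = 0.04193 × 2.90 × 3426.0 = 416.59 mGal
Simple Bouguer anomaly = 240.69 − (416.59) = -175.90 mGal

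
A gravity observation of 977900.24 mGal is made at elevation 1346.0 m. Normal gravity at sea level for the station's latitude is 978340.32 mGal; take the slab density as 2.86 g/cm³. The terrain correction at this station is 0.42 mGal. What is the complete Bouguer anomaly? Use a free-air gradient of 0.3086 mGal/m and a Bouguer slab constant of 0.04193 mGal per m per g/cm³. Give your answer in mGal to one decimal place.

Free-air correction = 0.3086 × 1346.0 = 415.38 mGal
Free-air anomaly = 977900.24 − 978340.32 + (415.38) = -24.70 mGal
Bouguer slab correction = 0.04193 × 2.86 × 1346.0 = 161.41 mGal
Simple Bouguer anomaly = -24.70 − (161.41) = -186.11 mGal
Complete Bouguer anomaly = -186.11 + 0.42 = -185.69 mGal

-185.7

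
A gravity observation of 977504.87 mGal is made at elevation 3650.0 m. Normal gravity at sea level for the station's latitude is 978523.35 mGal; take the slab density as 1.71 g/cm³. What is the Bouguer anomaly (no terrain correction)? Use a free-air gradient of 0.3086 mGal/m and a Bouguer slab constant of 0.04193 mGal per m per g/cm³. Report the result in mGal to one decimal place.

Free-air correction = 0.3086 × 3650.0 = 1126.39 mGal
Free-air anomaly = 977504.87 − 978523.35 + (1126.39) = 107.91 mGal
Bouguer slab correction = 0.04193 × 1.71 × 3650.0 = 261.71 mGal
Simple Bouguer anomaly = 107.91 − (261.71) = -153.80 mGal

-153.8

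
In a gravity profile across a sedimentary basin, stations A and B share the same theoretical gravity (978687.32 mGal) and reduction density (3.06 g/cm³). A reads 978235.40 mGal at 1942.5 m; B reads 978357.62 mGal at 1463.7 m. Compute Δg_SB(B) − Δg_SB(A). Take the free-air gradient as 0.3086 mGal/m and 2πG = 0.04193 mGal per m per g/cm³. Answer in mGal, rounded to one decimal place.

Δg_SB(A) = 978235.40 − 978687.32 + 0.3086×1942.5 − 0.04193×3.06×1942.5 = -101.70 mGal
Δg_SB(B) = 978357.62 − 978687.32 + 0.3086×1463.7 − 0.04193×3.06×1463.7 = -65.80 mGal
Difference = -65.80 − (-101.70) = 35.90 mGal

35.9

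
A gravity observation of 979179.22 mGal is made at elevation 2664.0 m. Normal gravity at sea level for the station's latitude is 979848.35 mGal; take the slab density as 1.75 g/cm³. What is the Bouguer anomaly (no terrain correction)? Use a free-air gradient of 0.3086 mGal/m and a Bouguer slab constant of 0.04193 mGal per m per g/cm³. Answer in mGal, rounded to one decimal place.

Free-air correction = 0.3086 × 2664.0 = 822.11 mGal
Free-air anomaly = 979179.22 − 979848.35 + (822.11) = 152.98 mGal
Bouguer slab correction = 0.04193 × 1.75 × 2664.0 = 195.48 mGal
Simple Bouguer anomaly = 152.98 − (195.48) = -42.50 mGal

-42.5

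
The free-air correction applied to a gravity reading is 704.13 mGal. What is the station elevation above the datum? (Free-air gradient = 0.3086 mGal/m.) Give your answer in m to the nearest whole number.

h = 704.13 / 0.3086 = 2281.69 m

2282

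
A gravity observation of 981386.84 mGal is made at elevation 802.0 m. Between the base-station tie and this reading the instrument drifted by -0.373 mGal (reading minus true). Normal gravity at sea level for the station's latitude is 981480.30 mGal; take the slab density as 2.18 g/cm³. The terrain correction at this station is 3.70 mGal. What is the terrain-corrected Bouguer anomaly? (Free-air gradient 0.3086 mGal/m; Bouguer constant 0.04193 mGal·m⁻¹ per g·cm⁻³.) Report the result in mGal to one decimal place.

84.8

Drift-corrected reading = 981386.84 − (-0.373) = 981387.213 mGal
Free-air correction = 0.3086 × 802.0 = 247.50 mGal
Free-air anomaly = 981387.213 − 981480.30 + (247.50) = 154.413 mGal
Bouguer slab correction = 0.04193 × 2.18 × 802.0 = 73.31 mGal
Simple Bouguer anomaly = 154.413 − (73.31) = 81.103 mGal
Complete Bouguer anomaly = 81.103 + 3.70 = 84.803 mGal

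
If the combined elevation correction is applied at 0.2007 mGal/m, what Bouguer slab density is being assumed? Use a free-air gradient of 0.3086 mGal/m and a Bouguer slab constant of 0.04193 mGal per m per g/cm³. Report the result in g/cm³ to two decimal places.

0.2007 = 0.3086 − 0.04193 × ρ
ρ = (0.3086 − 0.2007) / 0.04193 = 2.57 g/cm³

2.57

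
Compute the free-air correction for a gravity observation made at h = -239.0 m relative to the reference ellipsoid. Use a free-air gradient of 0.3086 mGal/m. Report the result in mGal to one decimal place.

Free-air correction = 0.3086 × -239.0 = -73.8 mGal

-73.8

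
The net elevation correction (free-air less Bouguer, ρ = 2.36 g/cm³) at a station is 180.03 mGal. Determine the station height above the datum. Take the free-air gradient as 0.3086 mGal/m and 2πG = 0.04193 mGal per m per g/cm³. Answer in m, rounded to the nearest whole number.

Combined gradient = 0.3086 − 0.04193 × 2.36 = 0.2096452 mGal/m
h = 180.03 / 0.2096452 = 858.74 m

859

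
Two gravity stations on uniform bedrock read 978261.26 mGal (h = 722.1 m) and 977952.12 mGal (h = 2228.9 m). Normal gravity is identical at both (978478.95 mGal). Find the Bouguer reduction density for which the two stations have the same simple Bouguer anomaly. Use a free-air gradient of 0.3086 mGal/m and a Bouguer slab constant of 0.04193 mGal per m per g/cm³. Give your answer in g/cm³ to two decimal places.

2.47

Δg_obs = 977952.12 − 978261.26 = -309.14 mGal over Δh = 2228.9 − 722.1 = 1506.8 m
Equal Bouguer anomalies ⇒ Δg_obs + (0.3086 − 0.04193ρ)·Δh = 0
0.3086 − 0.04193ρ = −Δg_obs/Δh = 0.20516
ρ = (0.3086 − 0.20516) / 0.04193 = 2.47 g/cm³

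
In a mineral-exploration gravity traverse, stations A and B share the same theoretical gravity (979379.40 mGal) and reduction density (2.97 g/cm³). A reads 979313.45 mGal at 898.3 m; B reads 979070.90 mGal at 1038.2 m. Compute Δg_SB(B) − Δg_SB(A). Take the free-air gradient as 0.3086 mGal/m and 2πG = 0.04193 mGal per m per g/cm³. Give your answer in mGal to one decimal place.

Δg_SB(A) = 979313.45 − 979379.40 + 0.3086×898.3 − 0.04193×2.97×898.3 = 99.40 mGal
Δg_SB(B) = 979070.90 − 979379.40 + 0.3086×1038.2 − 0.04193×2.97×1038.2 = -117.40 mGal
Difference = -117.40 − (99.40) = -216.80 mGal

-216.8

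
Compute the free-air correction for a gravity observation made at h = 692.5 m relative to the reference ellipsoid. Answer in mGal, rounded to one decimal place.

Free-air correction = 0.3086 × 692.5 = 213.7 mGal

213.7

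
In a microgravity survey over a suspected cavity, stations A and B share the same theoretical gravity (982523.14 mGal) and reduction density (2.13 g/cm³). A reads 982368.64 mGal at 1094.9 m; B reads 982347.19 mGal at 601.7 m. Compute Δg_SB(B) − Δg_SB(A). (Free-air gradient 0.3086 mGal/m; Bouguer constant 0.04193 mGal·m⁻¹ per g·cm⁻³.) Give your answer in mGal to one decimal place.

Δg_SB(A) = 982368.64 − 982523.14 + 0.3086×1094.9 − 0.04193×2.13×1094.9 = 85.60 mGal
Δg_SB(B) = 982347.19 − 982523.14 + 0.3086×601.7 − 0.04193×2.13×601.7 = -44.00 mGal
Difference = -44.00 − (85.60) = -129.60 mGal

-129.6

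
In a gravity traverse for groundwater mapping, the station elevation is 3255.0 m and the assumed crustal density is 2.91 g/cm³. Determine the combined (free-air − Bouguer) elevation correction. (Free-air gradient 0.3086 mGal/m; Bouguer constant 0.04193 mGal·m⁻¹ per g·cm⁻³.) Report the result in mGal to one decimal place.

Combined gradient = 0.3086 − 0.04193 × 2.91 = 0.1865837 mGal/m
Combined elevation correction = 0.1865837 × 3255.0 = 607.3 mGal

607.3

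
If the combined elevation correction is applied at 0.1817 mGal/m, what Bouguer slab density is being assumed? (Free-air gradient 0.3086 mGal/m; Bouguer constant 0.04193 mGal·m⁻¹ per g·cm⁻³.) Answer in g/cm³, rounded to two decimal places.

0.1817 = 0.3086 − 0.04193 × ρ
ρ = (0.3086 − 0.1817) / 0.04193 = 3.03 g/cm³

3.03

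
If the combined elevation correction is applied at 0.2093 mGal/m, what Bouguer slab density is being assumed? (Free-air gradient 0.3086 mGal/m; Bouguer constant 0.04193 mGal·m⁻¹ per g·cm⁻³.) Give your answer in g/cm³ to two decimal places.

2.37

0.2093 = 0.3086 − 0.04193 × ρ
ρ = (0.3086 − 0.2093) / 0.04193 = 2.37 g/cm³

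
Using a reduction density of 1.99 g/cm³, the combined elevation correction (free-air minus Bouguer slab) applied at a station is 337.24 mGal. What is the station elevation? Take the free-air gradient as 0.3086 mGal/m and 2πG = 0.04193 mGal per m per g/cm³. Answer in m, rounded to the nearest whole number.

1498

Combined gradient = 0.3086 − 0.04193 × 1.99 = 0.2251593 mGal/m
h = 337.24 / 0.2251593 = 1497.78 m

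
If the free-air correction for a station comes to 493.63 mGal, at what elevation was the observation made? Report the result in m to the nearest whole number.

h = 493.63 / 0.3086 = 1599.58 m

1600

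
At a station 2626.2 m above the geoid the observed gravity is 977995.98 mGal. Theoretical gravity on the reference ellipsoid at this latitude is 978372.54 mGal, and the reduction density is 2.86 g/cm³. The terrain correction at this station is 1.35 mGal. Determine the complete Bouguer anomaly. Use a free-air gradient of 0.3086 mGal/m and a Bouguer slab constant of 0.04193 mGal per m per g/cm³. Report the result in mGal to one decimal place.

Free-air correction = 0.3086 × 2626.2 = 810.45 mGal
Free-air anomaly = 977995.98 − 978372.54 + (810.45) = 433.89 mGal
Bouguer slab correction = 0.04193 × 2.86 × 2626.2 = 314.93 mGal
Simple Bouguer anomaly = 433.89 − (314.93) = 118.96 mGal
Complete Bouguer anomaly = 118.96 + 1.35 = 120.31 mGal

120.3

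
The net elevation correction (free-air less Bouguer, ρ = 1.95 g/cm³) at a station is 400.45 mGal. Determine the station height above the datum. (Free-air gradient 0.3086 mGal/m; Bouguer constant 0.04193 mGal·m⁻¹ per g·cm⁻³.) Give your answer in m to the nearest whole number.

Combined gradient = 0.3086 − 0.04193 × 1.95 = 0.2268365 mGal/m
h = 400.45 / 0.2268365 = 1765.37 m

1765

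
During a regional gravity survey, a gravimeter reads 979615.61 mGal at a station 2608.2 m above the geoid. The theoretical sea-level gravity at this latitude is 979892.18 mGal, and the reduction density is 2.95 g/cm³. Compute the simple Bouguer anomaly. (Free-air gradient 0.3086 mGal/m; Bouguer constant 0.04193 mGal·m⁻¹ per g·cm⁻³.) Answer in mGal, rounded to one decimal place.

205.7

Free-air correction = 0.3086 × 2608.2 = 804.89 mGal
Free-air anomaly = 979615.61 − 979892.18 + (804.89) = 528.32 mGal
Bouguer slab correction = 0.04193 × 2.95 × 2608.2 = 322.62 mGal
Simple Bouguer anomaly = 528.32 − (322.62) = 205.70 mGal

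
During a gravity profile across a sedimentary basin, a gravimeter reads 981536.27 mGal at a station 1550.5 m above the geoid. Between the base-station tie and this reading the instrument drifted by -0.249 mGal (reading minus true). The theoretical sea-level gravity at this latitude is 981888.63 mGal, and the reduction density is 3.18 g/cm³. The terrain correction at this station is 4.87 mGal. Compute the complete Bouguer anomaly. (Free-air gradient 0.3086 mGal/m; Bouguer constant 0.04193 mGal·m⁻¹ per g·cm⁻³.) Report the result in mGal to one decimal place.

-75.5

Drift-corrected reading = 981536.27 − (-0.249) = 981536.519 mGal
Free-air correction = 0.3086 × 1550.5 = 478.48 mGal
Free-air anomaly = 981536.519 − 981888.63 + (478.48) = 126.369 mGal
Bouguer slab correction = 0.04193 × 3.18 × 1550.5 = 206.74 mGal
Simple Bouguer anomaly = 126.369 − (206.74) = -80.371 mGal
Complete Bouguer anomaly = -80.371 + 4.87 = -75.501 mGal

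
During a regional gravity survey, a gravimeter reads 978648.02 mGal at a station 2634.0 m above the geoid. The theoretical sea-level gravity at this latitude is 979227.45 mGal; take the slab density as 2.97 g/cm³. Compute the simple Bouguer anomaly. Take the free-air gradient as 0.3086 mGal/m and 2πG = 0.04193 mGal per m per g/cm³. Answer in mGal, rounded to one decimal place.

Free-air correction = 0.3086 × 2634.0 = 812.85 mGal
Free-air anomaly = 978648.02 − 979227.45 + (812.85) = 233.42 mGal
Bouguer slab correction = 0.04193 × 2.97 × 2634.0 = 328.02 mGal
Simple Bouguer anomaly = 233.42 − (328.02) = -94.60 mGal

-94.6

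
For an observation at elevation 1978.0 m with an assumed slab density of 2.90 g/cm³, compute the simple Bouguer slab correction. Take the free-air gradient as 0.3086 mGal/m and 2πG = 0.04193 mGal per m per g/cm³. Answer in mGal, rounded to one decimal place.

240.5

Bouguer slab correction = 0.04193 × 2.90 × 1978.0 = 240.5 mGal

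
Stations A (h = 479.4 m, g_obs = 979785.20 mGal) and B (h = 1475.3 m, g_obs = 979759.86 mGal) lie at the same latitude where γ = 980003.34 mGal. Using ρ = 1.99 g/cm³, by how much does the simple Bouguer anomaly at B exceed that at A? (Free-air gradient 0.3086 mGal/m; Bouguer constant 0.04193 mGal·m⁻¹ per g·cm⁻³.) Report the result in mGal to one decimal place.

Δg_SB(A) = 979785.20 − 980003.34 + 0.3086×479.4 − 0.04193×1.99×479.4 = -110.20 mGal
Δg_SB(B) = 979759.86 − 980003.34 + 0.3086×1475.3 − 0.04193×1.99×1475.3 = 88.70 mGal
Difference = 88.70 − (-110.20) = 198.90 mGal

198.9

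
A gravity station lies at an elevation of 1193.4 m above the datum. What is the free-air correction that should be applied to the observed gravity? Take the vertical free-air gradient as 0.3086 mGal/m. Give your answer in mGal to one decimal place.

368.3

Free-air correction = 0.3086 × 1193.4 = 368.3 mGal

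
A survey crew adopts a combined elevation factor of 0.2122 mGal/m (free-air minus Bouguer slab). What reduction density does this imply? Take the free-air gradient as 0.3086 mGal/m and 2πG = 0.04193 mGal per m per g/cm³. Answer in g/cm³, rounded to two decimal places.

2.30

0.2122 = 0.3086 − 0.04193 × ρ
ρ = (0.3086 − 0.2122) / 0.04193 = 2.30 g/cm³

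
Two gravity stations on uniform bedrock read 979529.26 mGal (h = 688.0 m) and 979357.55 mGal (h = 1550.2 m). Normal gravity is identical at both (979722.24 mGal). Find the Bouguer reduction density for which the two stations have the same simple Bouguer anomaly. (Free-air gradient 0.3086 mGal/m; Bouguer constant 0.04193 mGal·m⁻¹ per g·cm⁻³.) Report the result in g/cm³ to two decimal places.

2.61

Δg_obs = 979357.55 − 979529.26 = -171.71 mGal over Δh = 1550.2 − 688.0 = 862.2 m
Equal Bouguer anomalies ⇒ Δg_obs + (0.3086 − 0.04193ρ)·Δh = 0
0.3086 − 0.04193ρ = −Δg_obs/Δh = 0.19915
ρ = (0.3086 − 0.19915) / 0.04193 = 2.61 g/cm³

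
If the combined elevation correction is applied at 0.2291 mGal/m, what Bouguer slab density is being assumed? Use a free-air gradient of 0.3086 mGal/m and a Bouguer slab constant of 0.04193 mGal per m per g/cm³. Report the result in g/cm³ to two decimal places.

1.90

0.2291 = 0.3086 − 0.04193 × ρ
ρ = (0.3086 − 0.2291) / 0.04193 = 1.90 g/cm³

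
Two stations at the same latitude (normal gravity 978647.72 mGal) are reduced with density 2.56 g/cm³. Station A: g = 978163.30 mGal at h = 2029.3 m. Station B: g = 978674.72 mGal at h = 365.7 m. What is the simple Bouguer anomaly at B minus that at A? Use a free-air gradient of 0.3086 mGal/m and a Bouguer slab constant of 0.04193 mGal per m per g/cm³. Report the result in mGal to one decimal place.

Δg_SB(A) = 978163.30 − 978647.72 + 0.3086×2029.3 − 0.04193×2.56×2029.3 = -76.00 mGal
Δg_SB(B) = 978674.72 − 978647.72 + 0.3086×365.7 − 0.04193×2.56×365.7 = 100.60 mGal
Difference = 100.60 − (-76.00) = 176.60 mGal

176.6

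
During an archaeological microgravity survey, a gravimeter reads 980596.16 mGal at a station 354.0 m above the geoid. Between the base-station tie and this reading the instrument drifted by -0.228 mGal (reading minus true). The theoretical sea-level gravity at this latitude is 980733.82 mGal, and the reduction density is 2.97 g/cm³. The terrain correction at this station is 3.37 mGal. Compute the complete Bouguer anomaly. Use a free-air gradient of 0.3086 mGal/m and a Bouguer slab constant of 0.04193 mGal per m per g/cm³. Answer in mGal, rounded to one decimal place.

Drift-corrected reading = 980596.16 − (-0.228) = 980596.388 mGal
Free-air correction = 0.3086 × 354.0 = 109.24 mGal
Free-air anomaly = 980596.388 − 980733.82 + (109.24) = -28.192 mGal
Bouguer slab correction = 0.04193 × 2.97 × 354.0 = 44.08 mGal
Simple Bouguer anomaly = -28.192 − (44.08) = -72.272 mGal
Complete Bouguer anomaly = -72.272 + 3.37 = -68.902 mGal

-68.9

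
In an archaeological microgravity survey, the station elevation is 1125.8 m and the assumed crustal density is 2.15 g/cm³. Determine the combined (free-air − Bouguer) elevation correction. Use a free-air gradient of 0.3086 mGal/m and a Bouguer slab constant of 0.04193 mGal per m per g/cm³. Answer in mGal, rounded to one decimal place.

Combined gradient = 0.3086 − 0.04193 × 2.15 = 0.2184505 mGal/m
Combined elevation correction = 0.2184505 × 1125.8 = 245.9 mGal

245.9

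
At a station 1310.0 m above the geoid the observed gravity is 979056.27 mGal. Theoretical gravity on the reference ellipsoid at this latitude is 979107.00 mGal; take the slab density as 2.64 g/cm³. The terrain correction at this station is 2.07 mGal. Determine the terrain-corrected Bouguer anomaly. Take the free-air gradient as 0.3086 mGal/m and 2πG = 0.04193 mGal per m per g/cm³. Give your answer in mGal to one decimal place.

210.6

Free-air correction = 0.3086 × 1310.0 = 404.27 mGal
Free-air anomaly = 979056.27 − 979107.00 + (404.27) = 353.54 mGal
Bouguer slab correction = 0.04193 × 2.64 × 1310.0 = 145.01 mGal
Simple Bouguer anomaly = 353.54 − (145.01) = 208.53 mGal
Complete Bouguer anomaly = 208.53 + 2.07 = 210.60 mGal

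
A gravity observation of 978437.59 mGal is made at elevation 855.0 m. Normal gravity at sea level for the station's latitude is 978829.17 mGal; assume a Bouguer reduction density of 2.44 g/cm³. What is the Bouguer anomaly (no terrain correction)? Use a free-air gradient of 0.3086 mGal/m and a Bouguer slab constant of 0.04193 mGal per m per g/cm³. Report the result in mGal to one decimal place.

-215.2

Free-air correction = 0.3086 × 855.0 = 263.85 mGal
Free-air anomaly = 978437.59 − 978829.17 + (263.85) = -127.73 mGal
Bouguer slab correction = 0.04193 × 2.44 × 855.0 = 87.47 mGal
Simple Bouguer anomaly = -127.73 − (87.47) = -215.20 mGal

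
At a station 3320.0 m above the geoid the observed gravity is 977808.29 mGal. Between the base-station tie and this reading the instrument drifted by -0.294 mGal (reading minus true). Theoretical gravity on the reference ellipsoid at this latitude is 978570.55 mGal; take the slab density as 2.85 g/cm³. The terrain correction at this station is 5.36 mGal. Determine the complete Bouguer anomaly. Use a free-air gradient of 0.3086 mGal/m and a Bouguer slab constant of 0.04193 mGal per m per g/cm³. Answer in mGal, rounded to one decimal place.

Drift-corrected reading = 977808.29 − (-0.294) = 977808.584 mGal
Free-air correction = 0.3086 × 3320.0 = 1024.55 mGal
Free-air anomaly = 977808.584 − 978570.55 + (1024.55) = 262.584 mGal
Bouguer slab correction = 0.04193 × 2.85 × 3320.0 = 396.74 mGal
Simple Bouguer anomaly = 262.584 − (396.74) = -134.156 mGal
Complete Bouguer anomaly = -134.156 + 5.36 = -128.796 mGal

-128.8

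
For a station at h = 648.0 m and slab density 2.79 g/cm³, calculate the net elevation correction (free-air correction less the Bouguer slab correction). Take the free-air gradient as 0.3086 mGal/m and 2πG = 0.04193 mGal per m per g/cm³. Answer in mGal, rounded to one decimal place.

124.2

Combined gradient = 0.3086 − 0.04193 × 2.79 = 0.1916153 mGal/m
Combined elevation correction = 0.1916153 × 648.0 = 124.2 mGal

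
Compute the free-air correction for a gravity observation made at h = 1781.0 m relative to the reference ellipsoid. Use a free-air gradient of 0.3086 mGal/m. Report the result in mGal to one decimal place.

Free-air correction = 0.3086 × 1781.0 = 549.6 mGal

549.6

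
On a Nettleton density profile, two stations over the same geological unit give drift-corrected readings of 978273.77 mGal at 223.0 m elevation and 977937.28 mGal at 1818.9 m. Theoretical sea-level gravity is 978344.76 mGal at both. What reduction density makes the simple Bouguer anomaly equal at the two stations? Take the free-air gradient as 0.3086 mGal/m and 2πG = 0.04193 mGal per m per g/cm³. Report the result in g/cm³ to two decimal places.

2.33

Δg_obs = 977937.28 − 978273.77 = -336.49 mGal over Δh = 1818.9 − 223.0 = 1595.9 m
Equal Bouguer anomalies ⇒ Δg_obs + (0.3086 − 0.04193ρ)·Δh = 0
0.3086 − 0.04193ρ = −Δg_obs/Δh = 0.21085
ρ = (0.3086 − 0.21085) / 0.04193 = 2.33 g/cm³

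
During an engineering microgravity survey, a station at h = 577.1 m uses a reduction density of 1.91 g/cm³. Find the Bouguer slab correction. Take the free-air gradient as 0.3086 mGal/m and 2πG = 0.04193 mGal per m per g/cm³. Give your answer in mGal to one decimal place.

46.2

Bouguer slab correction = 0.04193 × 1.91 × 577.1 = 46.2 mGal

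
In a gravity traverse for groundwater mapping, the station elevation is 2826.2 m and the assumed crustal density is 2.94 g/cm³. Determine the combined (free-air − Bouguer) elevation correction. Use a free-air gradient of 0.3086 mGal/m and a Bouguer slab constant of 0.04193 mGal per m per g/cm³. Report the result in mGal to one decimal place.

523.8

Combined gradient = 0.3086 − 0.04193 × 2.94 = 0.1853258 mGal/m
Combined elevation correction = 0.1853258 × 2826.2 = 523.8 mGal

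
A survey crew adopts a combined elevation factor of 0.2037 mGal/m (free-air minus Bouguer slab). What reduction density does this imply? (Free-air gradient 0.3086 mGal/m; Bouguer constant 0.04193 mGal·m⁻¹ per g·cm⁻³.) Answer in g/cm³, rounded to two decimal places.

2.50

0.2037 = 0.3086 − 0.04193 × ρ
ρ = (0.3086 − 0.2037) / 0.04193 = 2.50 g/cm³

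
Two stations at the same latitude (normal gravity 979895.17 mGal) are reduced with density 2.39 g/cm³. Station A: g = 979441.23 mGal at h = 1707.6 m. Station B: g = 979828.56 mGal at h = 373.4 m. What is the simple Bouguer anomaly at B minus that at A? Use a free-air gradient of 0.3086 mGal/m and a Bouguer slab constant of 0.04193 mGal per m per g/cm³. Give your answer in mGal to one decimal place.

Δg_SB(A) = 979441.23 − 979895.17 + 0.3086×1707.6 − 0.04193×2.39×1707.6 = -98.10 mGal
Δg_SB(B) = 979828.56 − 979895.17 + 0.3086×373.4 − 0.04193×2.39×373.4 = 11.20 mGal
Difference = 11.20 − (-98.10) = 109.30 mGal

109.3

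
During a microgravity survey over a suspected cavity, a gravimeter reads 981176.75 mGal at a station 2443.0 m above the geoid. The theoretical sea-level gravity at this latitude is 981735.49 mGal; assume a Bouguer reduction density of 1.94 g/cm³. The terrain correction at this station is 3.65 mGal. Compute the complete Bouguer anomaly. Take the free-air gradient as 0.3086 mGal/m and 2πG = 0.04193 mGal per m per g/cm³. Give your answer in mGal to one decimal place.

0.1

Free-air correction = 0.3086 × 2443.0 = 753.91 mGal
Free-air anomaly = 981176.75 − 981735.49 + (753.91) = 195.17 mGal
Bouguer slab correction = 0.04193 × 1.94 × 2443.0 = 198.72 mGal
Simple Bouguer anomaly = 195.17 − (198.72) = -3.55 mGal
Complete Bouguer anomaly = -3.55 + 3.65 = 0.10 mGal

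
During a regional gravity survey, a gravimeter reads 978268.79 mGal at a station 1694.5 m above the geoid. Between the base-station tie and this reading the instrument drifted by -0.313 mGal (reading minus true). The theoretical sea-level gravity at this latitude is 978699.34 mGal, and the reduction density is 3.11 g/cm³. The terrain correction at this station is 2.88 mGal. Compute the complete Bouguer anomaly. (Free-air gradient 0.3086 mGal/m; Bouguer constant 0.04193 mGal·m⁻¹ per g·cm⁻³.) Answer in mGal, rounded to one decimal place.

-125.4

Drift-corrected reading = 978268.79 − (-0.313) = 978269.103 mGal
Free-air correction = 0.3086 × 1694.5 = 522.92 mGal
Free-air anomaly = 978269.103 − 978699.34 + (522.92) = 92.683 mGal
Bouguer slab correction = 0.04193 × 3.11 × 1694.5 = 220.97 mGal
Simple Bouguer anomaly = 92.683 − (220.97) = -128.287 mGal
Complete Bouguer anomaly = -128.287 + 2.88 = -125.407 mGal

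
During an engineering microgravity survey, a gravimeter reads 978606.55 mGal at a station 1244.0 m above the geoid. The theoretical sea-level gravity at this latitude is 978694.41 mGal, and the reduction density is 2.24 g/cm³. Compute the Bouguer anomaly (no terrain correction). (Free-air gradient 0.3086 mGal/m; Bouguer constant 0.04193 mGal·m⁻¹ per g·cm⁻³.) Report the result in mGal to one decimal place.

Free-air correction = 0.3086 × 1244.0 = 383.90 mGal
Free-air anomaly = 978606.55 − 978694.41 + (383.90) = 296.04 mGal
Bouguer slab correction = 0.04193 × 2.24 × 1244.0 = 116.84 mGal
Simple Bouguer anomaly = 296.04 − (116.84) = 179.20 mGal

179.2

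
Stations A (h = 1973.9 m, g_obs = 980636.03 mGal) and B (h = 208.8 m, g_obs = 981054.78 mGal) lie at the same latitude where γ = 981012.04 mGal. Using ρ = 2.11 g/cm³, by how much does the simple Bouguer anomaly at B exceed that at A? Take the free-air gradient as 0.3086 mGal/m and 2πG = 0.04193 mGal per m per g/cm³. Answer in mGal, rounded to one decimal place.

30.2

Δg_SB(A) = 980636.03 − 981012.04 + 0.3086×1973.9 − 0.04193×2.11×1973.9 = 58.50 mGal
Δg_SB(B) = 981054.78 − 981012.04 + 0.3086×208.8 − 0.04193×2.11×208.8 = 88.70 mGal
Difference = 88.70 − (58.50) = 30.20 mGal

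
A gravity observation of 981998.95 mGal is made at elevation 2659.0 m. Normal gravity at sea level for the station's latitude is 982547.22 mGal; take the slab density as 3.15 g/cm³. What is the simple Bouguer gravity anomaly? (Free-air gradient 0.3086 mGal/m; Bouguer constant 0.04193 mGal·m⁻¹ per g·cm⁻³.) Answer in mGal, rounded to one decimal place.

Free-air correction = 0.3086 × 2659.0 = 820.57 mGal
Free-air anomaly = 981998.95 − 982547.22 + (820.57) = 272.30 mGal
Bouguer slab correction = 0.04193 × 3.15 × 2659.0 = 351.20 mGal
Simple Bouguer anomaly = 272.30 − (351.20) = -78.90 mGal

-78.9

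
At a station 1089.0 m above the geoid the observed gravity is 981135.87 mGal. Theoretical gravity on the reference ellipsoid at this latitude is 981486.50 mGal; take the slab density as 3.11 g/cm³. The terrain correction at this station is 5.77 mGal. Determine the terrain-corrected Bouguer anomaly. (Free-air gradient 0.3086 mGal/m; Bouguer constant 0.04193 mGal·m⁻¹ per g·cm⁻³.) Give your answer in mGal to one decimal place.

-150.8

Free-air correction = 0.3086 × 1089.0 = 336.07 mGal
Free-air anomaly = 981135.87 − 981486.50 + (336.07) = -14.56 mGal
Bouguer slab correction = 0.04193 × 3.11 × 1089.0 = 142.01 mGal
Simple Bouguer anomaly = -14.56 − (142.01) = -156.57 mGal
Complete Bouguer anomaly = -156.57 + 5.77 = -150.80 mGal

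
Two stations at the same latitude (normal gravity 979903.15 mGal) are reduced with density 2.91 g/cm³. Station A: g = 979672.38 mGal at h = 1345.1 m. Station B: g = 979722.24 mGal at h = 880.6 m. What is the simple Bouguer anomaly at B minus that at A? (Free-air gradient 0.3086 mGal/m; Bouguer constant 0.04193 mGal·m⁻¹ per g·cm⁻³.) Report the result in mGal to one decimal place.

-36.8

Δg_SB(A) = 979672.38 − 979903.15 + 0.3086×1345.1 − 0.04193×2.91×1345.1 = 20.20 mGal
Δg_SB(B) = 979722.24 − 979903.15 + 0.3086×880.6 − 0.04193×2.91×880.6 = -16.60 mGal
Difference = -16.60 − (20.20) = -36.80 mGal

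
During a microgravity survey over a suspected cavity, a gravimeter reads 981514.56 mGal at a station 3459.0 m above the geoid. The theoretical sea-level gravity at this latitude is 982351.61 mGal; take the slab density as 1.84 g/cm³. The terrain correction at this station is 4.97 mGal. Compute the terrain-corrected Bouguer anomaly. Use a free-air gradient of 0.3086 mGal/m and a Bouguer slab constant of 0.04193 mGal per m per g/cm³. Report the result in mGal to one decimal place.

-31.5

Free-air correction = 0.3086 × 3459.0 = 1067.45 mGal
Free-air anomaly = 981514.56 − 982351.61 + (1067.45) = 230.40 mGal
Bouguer slab correction = 0.04193 × 1.84 × 3459.0 = 266.87 mGal
Simple Bouguer anomaly = 230.40 − (266.87) = -36.47 mGal
Complete Bouguer anomaly = -36.47 + 4.97 = -31.50 mGal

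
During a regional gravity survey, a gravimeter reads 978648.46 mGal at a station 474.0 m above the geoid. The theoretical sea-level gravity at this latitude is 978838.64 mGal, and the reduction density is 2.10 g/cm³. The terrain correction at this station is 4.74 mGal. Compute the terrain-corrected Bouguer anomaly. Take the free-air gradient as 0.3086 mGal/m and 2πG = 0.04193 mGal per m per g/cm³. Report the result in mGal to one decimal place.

Free-air correction = 0.3086 × 474.0 = 146.28 mGal
Free-air anomaly = 978648.46 − 978838.64 + (146.28) = -43.90 mGal
Bouguer slab correction = 0.04193 × 2.10 × 474.0 = 41.74 mGal
Simple Bouguer anomaly = -43.90 − (41.74) = -85.64 mGal
Complete Bouguer anomaly = -85.64 + 4.74 = -80.90 mGal

-80.9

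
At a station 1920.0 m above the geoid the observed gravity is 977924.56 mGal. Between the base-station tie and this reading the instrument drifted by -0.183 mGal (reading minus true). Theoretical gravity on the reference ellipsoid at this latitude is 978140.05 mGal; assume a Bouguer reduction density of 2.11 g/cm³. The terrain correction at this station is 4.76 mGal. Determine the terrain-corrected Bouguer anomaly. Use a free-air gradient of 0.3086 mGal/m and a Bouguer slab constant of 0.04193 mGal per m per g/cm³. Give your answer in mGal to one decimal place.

Drift-corrected reading = 977924.56 − (-0.183) = 977924.743 mGal
Free-air correction = 0.3086 × 1920.0 = 592.51 mGal
Free-air anomaly = 977924.743 − 978140.05 + (592.51) = 377.203 mGal
Bouguer slab correction = 0.04193 × 2.11 × 1920.0 = 169.87 mGal
Simple Bouguer anomaly = 377.203 − (169.87) = 207.333 mGal
Complete Bouguer anomaly = 207.333 + 4.76 = 212.093 mGal

212.1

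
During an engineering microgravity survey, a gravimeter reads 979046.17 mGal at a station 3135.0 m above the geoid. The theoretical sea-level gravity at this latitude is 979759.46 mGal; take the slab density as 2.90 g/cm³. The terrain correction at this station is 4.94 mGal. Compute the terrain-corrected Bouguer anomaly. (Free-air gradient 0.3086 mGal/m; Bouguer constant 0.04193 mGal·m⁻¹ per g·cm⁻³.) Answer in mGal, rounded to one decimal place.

Free-air correction = 0.3086 × 3135.0 = 967.46 mGal
Free-air anomaly = 979046.17 − 979759.46 + (967.46) = 254.17 mGal
Bouguer slab correction = 0.04193 × 2.90 × 3135.0 = 381.21 mGal
Simple Bouguer anomaly = 254.17 − (381.21) = -127.04 mGal
Complete Bouguer anomaly = -127.04 + 4.94 = -122.10 mGal

-122.1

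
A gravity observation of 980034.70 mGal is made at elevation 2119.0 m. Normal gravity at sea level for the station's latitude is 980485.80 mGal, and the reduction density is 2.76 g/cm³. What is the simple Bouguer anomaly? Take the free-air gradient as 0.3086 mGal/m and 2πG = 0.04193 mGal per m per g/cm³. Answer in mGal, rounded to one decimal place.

-42.4

Free-air correction = 0.3086 × 2119.0 = 653.92 mGal
Free-air anomaly = 980034.70 − 980485.80 + (653.92) = 202.82 mGal
Bouguer slab correction = 0.04193 × 2.76 × 2119.0 = 245.23 mGal
Simple Bouguer anomaly = 202.82 − (245.23) = -42.41 mGal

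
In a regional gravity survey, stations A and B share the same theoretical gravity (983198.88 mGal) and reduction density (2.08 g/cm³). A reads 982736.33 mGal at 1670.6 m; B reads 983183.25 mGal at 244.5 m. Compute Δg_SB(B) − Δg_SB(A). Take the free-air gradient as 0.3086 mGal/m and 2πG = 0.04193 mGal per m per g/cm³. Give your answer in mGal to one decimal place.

131.2

Δg_SB(A) = 982736.33 − 983198.88 + 0.3086×1670.6 − 0.04193×2.08×1670.6 = -92.70 mGal
Δg_SB(B) = 983183.25 − 983198.88 + 0.3086×244.5 − 0.04193×2.08×244.5 = 38.50 mGal
Difference = 38.50 − (-92.70) = 131.20 mGal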